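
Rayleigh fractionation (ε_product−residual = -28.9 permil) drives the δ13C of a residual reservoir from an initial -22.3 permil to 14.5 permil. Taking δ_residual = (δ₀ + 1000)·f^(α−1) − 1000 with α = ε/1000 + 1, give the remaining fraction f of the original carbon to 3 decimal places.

α − 1 = ε/1000 = -0.0289
(δ_res + 1000)/(δ₀ + 1000) = (14.5 + 1000)/(-22.3 + 1000) = 1014.5/977.7 = 1.037639
f = 1.037639^(1/-0.0289) = exp(ln(1.037639)/-0.0289) = exp(0.03695/-0.0289)
f = exp(-1.2785) = 0.2785

0.278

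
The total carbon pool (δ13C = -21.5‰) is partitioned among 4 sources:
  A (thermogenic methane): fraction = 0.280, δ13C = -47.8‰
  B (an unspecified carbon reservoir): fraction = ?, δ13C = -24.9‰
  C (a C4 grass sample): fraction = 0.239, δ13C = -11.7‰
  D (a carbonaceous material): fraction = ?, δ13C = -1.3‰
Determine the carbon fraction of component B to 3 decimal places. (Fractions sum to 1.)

0.199

Let f_B and f_D be the unknown fractions; fractions sum to 1 so f_B + f_D = 0.481.
Mass balance: Σ fᵢ·δᵢ = δ_bulk ⇒ f_B·(-24.9) + f_D·(-1.3) = -21.5 − (-16.180) = -5.320
Substitute f_D = 0.481 − f_B:
f_B·(-24.9 − -1.3) = -5.320 − 0.481×(-1.3) = -4.694
f_B = -4.694 / -23.6 = 0.1989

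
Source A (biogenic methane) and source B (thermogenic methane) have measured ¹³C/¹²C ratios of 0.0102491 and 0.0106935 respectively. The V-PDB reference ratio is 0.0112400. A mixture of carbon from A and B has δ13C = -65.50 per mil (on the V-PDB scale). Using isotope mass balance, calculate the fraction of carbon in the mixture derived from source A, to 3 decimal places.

δ_A = (0.0102491/0.0112400 − 1)×1000 = (0.911842 − 1)×1000 = -88.158 per mil
δ_B = (0.0106935/0.0112400 − 1)×1000 = (0.951379 − 1)×1000 = -48.621 per mil
f_A = (δ_mix − δ_B)/(δ_A − δ_B) = (-65.50 − (-48.621))/(-88.158 − (-48.621))
f_A = -16.879 / -39.537 = 0.4269

0.427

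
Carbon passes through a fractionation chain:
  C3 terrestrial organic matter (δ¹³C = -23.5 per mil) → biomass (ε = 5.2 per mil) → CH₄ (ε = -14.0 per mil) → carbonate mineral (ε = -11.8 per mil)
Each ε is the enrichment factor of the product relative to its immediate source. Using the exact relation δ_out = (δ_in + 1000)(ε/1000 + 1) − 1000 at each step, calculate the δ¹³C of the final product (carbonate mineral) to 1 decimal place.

step 1: δ = (-23.50 + 1000)·(5.2/1000 + 1) − 1000 = -18.42 per mil
step 2: δ = (-18.42 + 1000)·(-14.0/1000 + 1) − 1000 = -32.16 per mil
step 3: δ = (-32.16 + 1000)·(-11.8/1000 + 1) − 1000 = -43.58 per mil

-43.6 per mil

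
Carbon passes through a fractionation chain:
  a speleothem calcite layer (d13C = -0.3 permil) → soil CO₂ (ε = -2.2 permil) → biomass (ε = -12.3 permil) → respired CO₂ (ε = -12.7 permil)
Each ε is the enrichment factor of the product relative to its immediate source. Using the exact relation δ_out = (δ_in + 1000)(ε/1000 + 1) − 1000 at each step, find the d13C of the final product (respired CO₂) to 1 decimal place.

-27.3 permil

step 1: δ = (-0.30 + 1000)·(-2.2/1000 + 1) − 1000 = -2.50 permil
step 2: δ = (-2.50 + 1000)·(-12.3/1000 + 1) − 1000 = -14.77 permil
step 3: δ = (-14.77 + 1000)·(-12.7/1000 + 1) − 1000 = -27.28 permil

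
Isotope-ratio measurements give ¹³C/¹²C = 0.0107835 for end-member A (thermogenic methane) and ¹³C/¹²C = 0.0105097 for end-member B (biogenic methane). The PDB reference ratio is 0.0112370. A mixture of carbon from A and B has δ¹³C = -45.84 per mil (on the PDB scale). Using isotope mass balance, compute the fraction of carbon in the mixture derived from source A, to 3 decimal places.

0.775

δ_A = (0.0107835/0.0112370 − 1)×1000 = (0.959642 − 1)×1000 = -40.358 per mil
δ_B = (0.0105097/0.0112370 − 1)×1000 = (0.935276 − 1)×1000 = -64.724 per mil
f_A = (δ_mix − δ_B)/(δ_A − δ_B) = (-45.84 − (-64.724))/(-40.358 − (-64.724))
f_A = 18.884 / 24.366 = 0.7750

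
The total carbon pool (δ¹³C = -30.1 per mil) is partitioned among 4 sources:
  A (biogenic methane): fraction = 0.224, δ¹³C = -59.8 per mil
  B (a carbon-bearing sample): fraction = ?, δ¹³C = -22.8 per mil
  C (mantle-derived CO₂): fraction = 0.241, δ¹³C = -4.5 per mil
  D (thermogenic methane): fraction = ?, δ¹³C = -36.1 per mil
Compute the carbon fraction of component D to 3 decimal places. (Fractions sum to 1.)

0.257

Let f_D and f_B be the unknown fractions; fractions sum to 1 so f_D + f_B = 0.535.
Mass balance: Σ fᵢ·δᵢ = δ_bulk ⇒ f_D·(-36.1) + f_B·(-22.8) = -30.1 − (-14.480) = -15.620
Substitute f_B = 0.535 − f_D:
f_D·(-36.1 − -22.8) = -15.620 − 0.535×(-22.8) = -3.422
f_D = -3.422 / -13.3 = 0.2573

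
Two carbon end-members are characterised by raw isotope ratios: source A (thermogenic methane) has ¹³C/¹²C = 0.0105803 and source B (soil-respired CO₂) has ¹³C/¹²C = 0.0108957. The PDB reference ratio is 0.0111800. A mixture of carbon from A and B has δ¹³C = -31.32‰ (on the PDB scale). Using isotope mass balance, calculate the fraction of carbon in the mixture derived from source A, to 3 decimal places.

δ_A = (0.0105803/0.0111800 − 1)×1000 = (0.946360 − 1)×1000 = -53.640‰
δ_B = (0.0108957/0.0111800 − 1)×1000 = (0.974571 − 1)×1000 = -25.429‰
f_A = (δ_mix − δ_B)/(δ_A − δ_B) = (-31.32 − (-25.429))/(-53.640 − (-25.429))
f_A = -5.891 / -28.211 = 0.2088

0.209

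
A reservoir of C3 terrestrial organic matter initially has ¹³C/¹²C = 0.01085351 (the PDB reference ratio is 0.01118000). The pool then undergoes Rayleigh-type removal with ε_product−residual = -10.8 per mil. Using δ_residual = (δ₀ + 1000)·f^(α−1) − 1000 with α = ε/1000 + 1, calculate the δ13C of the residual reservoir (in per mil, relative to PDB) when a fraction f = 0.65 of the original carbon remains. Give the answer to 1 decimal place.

-24.7 per mil

δ₀ = (0.01085351/0.01118000 − 1)×1000 = (0.970797 − 1)×1000 = -29.203 per mil
α − 1 = ε/1000 = -0.0108
f^(α−1) = 0.65^(-0.0108) = 1.004663
δ_res = (-29.203 + 1000) × 1.004663 − 1000 = 975.324 − 1000 = -24.68 per mil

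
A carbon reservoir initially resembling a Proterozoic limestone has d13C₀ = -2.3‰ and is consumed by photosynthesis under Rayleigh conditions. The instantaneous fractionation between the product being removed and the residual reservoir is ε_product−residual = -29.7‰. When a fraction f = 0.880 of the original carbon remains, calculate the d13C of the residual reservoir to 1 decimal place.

Rayleigh residual: δ_res = (δ₀ + 1000)·f^(α−1) − 1000
α = ε/1000 + 1 = 0.97030, so α − 1 = -0.02970
f^(α−1) = 0.880^(-0.02970) = 1.003804
δ_res = (-2.3 + 1000) × 1.003804 − 1000 = 1001.495 − 1000 = 1.50‰

1.5‰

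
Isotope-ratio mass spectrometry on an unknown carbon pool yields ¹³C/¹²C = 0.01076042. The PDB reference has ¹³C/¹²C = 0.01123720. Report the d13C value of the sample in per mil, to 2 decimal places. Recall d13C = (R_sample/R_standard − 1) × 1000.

-42.43 per mil

d13C = (R_sample / R_standard − 1) × 1000
R_sample / R_standard = 0.01076042 / 0.01123720 = 0.957571
d13C = (0.957571 − 1) × 1000 = -42.429 per mil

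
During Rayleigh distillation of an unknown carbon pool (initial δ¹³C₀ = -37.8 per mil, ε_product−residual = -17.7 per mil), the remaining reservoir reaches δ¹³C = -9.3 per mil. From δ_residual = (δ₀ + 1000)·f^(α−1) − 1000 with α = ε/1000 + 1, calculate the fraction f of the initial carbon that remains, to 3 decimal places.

0.192

α − 1 = ε/1000 = -0.0177
(δ_res + 1000)/(δ₀ + 1000) = (-9.3 + 1000)/(-37.8 + 1000) = 990.7/962.2 = 1.029620
f = 1.029620^(1/-0.0177) = exp(ln(1.029620)/-0.0177) = exp(0.02919/-0.0177)
f = exp(-1.6491) = 0.1922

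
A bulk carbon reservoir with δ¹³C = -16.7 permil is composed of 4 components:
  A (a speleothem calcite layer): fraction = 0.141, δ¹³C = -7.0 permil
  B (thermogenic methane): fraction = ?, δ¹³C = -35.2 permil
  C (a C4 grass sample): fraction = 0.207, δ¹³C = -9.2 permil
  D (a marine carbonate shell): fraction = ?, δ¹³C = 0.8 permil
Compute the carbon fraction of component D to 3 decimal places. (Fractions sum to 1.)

Let f_D and f_B be the unknown fractions; fractions sum to 1 so f_D + f_B = 0.652.
Mass balance: Σ fᵢ·δᵢ = δ_bulk ⇒ f_D·(0.8) + f_B·(-35.2) = -16.7 − (-2.891) = -13.809
Substitute f_B = 0.652 − f_D:
f_D·(0.8 − -35.2) = -13.809 − 0.652×(-35.2) = 9.142
f_D = 9.142 / 36.0 = 0.2539

0.254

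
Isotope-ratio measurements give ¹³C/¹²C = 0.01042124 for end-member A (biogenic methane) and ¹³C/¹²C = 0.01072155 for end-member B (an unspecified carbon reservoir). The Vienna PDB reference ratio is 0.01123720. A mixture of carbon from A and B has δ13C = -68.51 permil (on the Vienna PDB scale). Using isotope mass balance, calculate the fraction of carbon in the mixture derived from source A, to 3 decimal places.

0.846

δ_A = (0.01042124/0.01123720 − 1)×1000 = (0.927388 − 1)×1000 = -72.612 permil
δ_B = (0.01072155/0.01123720 − 1)×1000 = (0.954112 − 1)×1000 = -45.888 permil
f_A = (δ_mix − δ_B)/(δ_A − δ_B) = (-68.51 − (-45.888))/(-72.612 − (-45.888))
f_A = -22.622 / -26.725 = 0.8465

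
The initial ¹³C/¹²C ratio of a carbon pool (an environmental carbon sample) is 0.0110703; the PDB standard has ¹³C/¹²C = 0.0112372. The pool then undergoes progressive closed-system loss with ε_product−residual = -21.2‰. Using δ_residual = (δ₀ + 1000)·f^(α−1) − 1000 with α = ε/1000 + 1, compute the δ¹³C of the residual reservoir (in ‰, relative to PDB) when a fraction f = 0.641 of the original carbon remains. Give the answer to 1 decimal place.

-5.5‰

δ₀ = (0.0110703/0.0112372 − 1)×1000 = (0.985148 − 1)×1000 = -14.852‰
α − 1 = ε/1000 = -0.0212
f^(α−1) = 0.641^(-0.0212) = 1.009473
δ_res = (-14.852 + 1000) × 1.009473 − 1000 = 994.480 − 1000 = -5.52‰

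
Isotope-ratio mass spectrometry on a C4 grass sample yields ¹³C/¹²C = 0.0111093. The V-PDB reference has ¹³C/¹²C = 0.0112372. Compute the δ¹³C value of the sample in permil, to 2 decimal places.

δ¹³C = (R_sample / R_standard − 1) × 1000
R_sample / R_standard = 0.0111093 / 0.0112372 = 0.988618
δ¹³C = (0.988618 − 1) × 1000 = -11.382 permil

-11.38 permil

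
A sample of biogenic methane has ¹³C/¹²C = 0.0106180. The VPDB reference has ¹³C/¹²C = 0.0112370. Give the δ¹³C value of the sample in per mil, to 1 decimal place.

-55.1 per mil

δ¹³C = (R_sample / R_standard − 1) × 1000
R_sample / R_standard = 0.0106180 / 0.0112370 = 0.944914
δ¹³C = (0.944914 − 1) × 1000 = -55.09 per mil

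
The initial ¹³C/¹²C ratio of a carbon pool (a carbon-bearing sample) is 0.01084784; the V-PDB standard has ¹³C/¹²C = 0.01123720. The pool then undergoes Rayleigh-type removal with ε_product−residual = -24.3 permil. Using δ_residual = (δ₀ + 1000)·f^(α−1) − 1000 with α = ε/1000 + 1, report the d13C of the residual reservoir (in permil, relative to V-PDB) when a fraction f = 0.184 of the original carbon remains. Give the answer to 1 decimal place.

δ₀ = (0.01084784/0.01123720 − 1)×1000 = (0.965351 − 1)×1000 = -34.649 permil
α − 1 = ε/1000 = -0.0243
f^(α−1) = 0.184^(-0.0243) = 1.041993
δ_res = (-34.649 + 1000) × 1.041993 − 1000 = 1005.889 − 1000 = 5.89 permil

5.9 permil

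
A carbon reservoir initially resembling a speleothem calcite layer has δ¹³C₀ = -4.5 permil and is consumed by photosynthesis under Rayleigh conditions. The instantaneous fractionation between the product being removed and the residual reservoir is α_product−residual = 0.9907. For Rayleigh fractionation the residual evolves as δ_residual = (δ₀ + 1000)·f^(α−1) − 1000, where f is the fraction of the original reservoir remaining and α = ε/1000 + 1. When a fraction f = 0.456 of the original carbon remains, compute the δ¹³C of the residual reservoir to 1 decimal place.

Rayleigh residual: δ_res = (δ₀ + 1000)·f^(α−1) − 1000
α − 1 = -0.00930
f^(α−1) = 0.456^(-0.00930) = 1.007330
δ_res = (-4.5 + 1000) × 1.007330 − 1000 = 1002.797 − 1000 = 2.80 permil

2.8 permil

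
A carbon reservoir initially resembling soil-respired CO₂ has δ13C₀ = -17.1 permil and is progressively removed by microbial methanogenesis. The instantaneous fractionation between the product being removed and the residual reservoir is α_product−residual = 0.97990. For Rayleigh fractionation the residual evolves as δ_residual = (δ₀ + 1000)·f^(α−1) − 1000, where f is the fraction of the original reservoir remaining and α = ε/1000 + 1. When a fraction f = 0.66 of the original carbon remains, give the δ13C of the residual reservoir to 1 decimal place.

-8.9 permil

Rayleigh residual: δ_res = (δ₀ + 1000)·f^(α−1) − 1000
α − 1 = -0.02010
f^(α−1) = 0.66^(-0.02010) = 1.008387
δ_res = (-17.1 + 1000) × 1.008387 − 1000 = 991.143 − 1000 = -8.86 permil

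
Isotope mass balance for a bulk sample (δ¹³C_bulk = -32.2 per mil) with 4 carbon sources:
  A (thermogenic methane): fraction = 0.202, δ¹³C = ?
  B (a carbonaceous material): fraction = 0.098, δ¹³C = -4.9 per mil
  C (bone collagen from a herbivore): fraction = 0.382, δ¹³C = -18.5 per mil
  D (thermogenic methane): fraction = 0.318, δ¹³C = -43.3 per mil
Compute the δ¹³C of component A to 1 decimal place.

Isotope mass balance: δ_bulk = Σ fᵢ·δᵢ.
-32.2 = 0.202×δ_A + 0.098×(-4.9) + 0.382×(-18.5) + 0.318×(-43.3)
0.202·δ_A = -32.2 − (-21.317) = -10.883
δ_A = -10.883 / 0.202 = -53.88 per mil

-53.9 per mil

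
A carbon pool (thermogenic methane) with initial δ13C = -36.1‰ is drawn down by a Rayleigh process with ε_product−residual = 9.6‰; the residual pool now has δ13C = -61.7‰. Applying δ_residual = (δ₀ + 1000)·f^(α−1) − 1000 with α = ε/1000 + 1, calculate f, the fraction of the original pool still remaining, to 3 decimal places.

α − 1 = ε/1000 = 0.0096
(δ_res + 1000)/(δ₀ + 1000) = (-61.7 + 1000)/(-36.1 + 1000) = 938.3/963.9 = 0.973441
f = 0.973441^(1/0.0096) = exp(ln(0.973441)/0.0096) = exp(-0.02692/0.0096)
f = exp(-2.8039) = 0.0606

0.061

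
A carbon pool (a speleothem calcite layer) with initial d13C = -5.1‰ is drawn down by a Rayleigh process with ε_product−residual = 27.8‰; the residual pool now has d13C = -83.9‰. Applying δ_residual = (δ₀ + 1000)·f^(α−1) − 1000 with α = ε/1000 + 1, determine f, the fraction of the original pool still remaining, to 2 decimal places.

0.05

α − 1 = ε/1000 = 0.0278
(δ_res + 1000)/(δ₀ + 1000) = (-83.9 + 1000)/(-5.1 + 1000) = 916.1/994.9 = 0.920796
f = 0.920796^(1/0.0278) = exp(ln(0.920796)/0.0278) = exp(-0.08252/0.0278)
f = exp(-2.9682) = 0.0514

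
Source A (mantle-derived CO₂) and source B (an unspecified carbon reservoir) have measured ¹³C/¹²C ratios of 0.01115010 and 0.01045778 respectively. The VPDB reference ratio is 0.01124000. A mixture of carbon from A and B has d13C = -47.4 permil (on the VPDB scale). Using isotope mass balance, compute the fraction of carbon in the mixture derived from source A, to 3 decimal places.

δ_A = (0.01115010/0.01124000 − 1)×1000 = (0.992002 − 1)×1000 = -7.998 permil
δ_B = (0.01045778/0.01124000 − 1)×1000 = (0.930407 − 1)×1000 = -69.593 permil
f_A = (δ_mix − δ_B)/(δ_A − δ_B) = (-47.4 − (-69.593))/(-7.998 − (-69.593))
f_A = 22.193 / 61.594 = 0.3603

0.360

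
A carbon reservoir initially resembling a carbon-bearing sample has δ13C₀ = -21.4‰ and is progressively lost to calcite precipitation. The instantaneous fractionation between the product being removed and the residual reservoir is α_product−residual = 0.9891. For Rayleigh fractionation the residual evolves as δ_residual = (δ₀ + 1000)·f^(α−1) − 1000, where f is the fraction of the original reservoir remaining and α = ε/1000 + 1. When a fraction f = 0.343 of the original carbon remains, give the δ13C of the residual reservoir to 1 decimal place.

Rayleigh residual: δ_res = (δ₀ + 1000)·f^(α−1) − 1000
α − 1 = -0.01090
f^(α−1) = 0.343^(-0.01090) = 1.011732
δ_res = (-21.4 + 1000) × 1.011732 − 1000 = 990.080 − 1000 = -9.92‰

-9.9‰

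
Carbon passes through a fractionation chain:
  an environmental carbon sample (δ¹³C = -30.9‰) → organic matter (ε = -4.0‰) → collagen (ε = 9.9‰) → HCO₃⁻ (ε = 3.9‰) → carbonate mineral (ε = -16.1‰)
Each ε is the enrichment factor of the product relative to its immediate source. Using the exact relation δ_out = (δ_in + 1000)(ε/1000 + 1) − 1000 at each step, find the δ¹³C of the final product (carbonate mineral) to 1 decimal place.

-37.2‰

step 1: δ = (-30.90 + 1000)·(-4.0/1000 + 1) − 1000 = -34.78‰
step 2: δ = (-34.78 + 1000)·(9.9/1000 + 1) − 1000 = -25.22‰
step 3: δ = (-25.22 + 1000)·(3.9/1000 + 1) − 1000 = -21.42‰
step 4: δ = (-21.42 + 1000)·(-16.1/1000 + 1) − 1000 = -37.17‰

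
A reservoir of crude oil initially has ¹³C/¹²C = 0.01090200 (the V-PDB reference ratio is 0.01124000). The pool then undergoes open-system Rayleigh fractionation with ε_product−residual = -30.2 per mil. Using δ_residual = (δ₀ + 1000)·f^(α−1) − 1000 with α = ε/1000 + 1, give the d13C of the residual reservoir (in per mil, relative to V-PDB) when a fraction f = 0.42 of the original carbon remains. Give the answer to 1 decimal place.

δ₀ = (0.01090200/0.01124000 − 1)×1000 = (0.969929 − 1)×1000 = -30.071 per mil
α − 1 = ε/1000 = -0.0302
f^(α−1) = 0.42^(-0.0302) = 1.026545
δ_res = (-30.071 + 1000) × 1.026545 − 1000 = 995.675 − 1000 = -4.32 per mil

-4.3 per mil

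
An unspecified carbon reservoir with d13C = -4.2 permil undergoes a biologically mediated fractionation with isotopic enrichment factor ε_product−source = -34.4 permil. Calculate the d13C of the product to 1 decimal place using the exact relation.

To first order, δ_product ≈ δ_source + ε = -38.6 permil.
Exactly, δ_product = (δ_source + 1000)·(ε/1000 + 1) − 1000.
δ_product = (-4.2 + 1000) × (-34.4/1000 + 1) − 1000
δ_product = -38.46 permil

-38.5 permil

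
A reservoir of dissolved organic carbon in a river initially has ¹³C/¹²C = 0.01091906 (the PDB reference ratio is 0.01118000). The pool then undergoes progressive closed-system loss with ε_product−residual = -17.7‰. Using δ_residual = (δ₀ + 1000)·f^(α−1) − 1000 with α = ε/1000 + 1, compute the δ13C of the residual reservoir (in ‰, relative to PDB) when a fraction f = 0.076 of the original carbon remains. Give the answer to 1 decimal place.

22.2‰

δ₀ = (0.01091906/0.01118000 − 1)×1000 = (0.976660 − 1)×1000 = -23.340‰
α − 1 = ε/1000 = -0.0177
f^(α−1) = 0.076^(-0.0177) = 1.046670
δ_res = (-23.340 + 1000) × 1.046670 − 1000 = 1022.240 − 1000 = 22.24‰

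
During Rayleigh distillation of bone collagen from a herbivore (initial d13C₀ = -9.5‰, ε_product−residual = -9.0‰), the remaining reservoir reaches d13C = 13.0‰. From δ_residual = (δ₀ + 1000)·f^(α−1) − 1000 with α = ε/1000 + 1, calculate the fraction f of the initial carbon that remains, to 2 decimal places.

0.08

α − 1 = ε/1000 = -0.0090
(δ_res + 1000)/(δ₀ + 1000) = (13.0 + 1000)/(-9.5 + 1000) = 1013.0/990.5 = 1.022716
f = 1.022716^(1/-0.0090) = exp(ln(1.022716)/-0.0090) = exp(0.02246/-0.0090)
f = exp(-2.4957) = 0.0824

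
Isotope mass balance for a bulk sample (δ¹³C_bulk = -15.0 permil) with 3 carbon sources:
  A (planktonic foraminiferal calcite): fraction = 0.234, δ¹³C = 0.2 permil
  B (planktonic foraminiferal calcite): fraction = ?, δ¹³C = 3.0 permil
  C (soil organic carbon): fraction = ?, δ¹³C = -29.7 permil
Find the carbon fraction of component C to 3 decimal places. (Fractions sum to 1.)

Let f_C and f_B be the unknown fractions; fractions sum to 1 so f_C + f_B = 0.766.
Mass balance: Σ fᵢ·δᵢ = δ_bulk ⇒ f_C·(-29.7) + f_B·(3.0) = -15.0 − (0.047) = -15.047
Substitute f_B = 0.766 − f_C:
f_C·(-29.7 − 3.0) = -15.047 − 0.766×(3.0) = -17.345
f_C = -17.345 / -32.7 = 0.5304

0.530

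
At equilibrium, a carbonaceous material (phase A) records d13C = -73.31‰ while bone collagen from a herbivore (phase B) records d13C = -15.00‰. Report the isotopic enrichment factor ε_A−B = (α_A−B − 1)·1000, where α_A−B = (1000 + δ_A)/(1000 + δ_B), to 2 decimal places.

α_A−B = (1000 + -73.31) / (1000 + -15.00) = 926.69 / 985.00 = 0.940802
ε_A−B = (0.940802 − 1) × 1000 = -59.198‰
(The approximation ε ≈ δ_A − δ_B would give -58.31‰.)

-59.20‰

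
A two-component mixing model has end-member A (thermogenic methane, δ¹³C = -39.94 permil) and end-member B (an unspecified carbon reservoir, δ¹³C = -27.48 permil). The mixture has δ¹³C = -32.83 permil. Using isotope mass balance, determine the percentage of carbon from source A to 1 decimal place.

42.9%

δ_mix = f_A·δ_A + (1 − f_A)·δ_B  ⇒  f_A = (δ_mix − δ_B)/(δ_A − δ_B)
f_A = (-32.83 − (-27.48)) / (-39.94 − (-27.48))
f_A = -5.35 / -12.46 = 0.4294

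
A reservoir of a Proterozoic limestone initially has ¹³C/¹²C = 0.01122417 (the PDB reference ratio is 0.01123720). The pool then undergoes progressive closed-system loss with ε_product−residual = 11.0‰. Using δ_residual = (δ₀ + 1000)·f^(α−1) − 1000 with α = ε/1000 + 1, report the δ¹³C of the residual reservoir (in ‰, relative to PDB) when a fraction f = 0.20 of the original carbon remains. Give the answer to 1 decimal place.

δ₀ = (0.01122417/0.01123720 − 1)×1000 = (0.998840 − 1)×1000 = -1.160‰
α − 1 = ε/1000 = 0.0110
f^(α−1) = 0.20^(0.0110) = 0.982452
δ_res = (-1.160 + 1000) × 0.982452 − 1000 = 981.313 − 1000 = -18.69‰

-18.7‰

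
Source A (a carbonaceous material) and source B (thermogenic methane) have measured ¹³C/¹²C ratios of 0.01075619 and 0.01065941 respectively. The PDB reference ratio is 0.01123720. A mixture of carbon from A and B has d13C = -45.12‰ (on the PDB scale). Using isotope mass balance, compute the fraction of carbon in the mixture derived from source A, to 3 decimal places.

0.731

δ_A = (0.01075619/0.01123720 − 1)×1000 = (0.957195 − 1)×1000 = -42.805‰
δ_B = (0.01065941/0.01123720 − 1)×1000 = (0.948582 − 1)×1000 = -51.418‰
f_A = (δ_mix − δ_B)/(δ_A − δ_B) = (-45.12 − (-51.418))/(-42.805 − (-51.418))
f_A = 6.298 / 8.612 = 0.7312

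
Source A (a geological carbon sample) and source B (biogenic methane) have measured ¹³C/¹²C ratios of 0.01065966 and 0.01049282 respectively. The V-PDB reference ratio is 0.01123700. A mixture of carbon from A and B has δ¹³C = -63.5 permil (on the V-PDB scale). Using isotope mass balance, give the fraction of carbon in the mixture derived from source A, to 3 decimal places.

δ_A = (0.01065966/0.01123700 − 1)×1000 = (0.948622 − 1)×1000 = -51.378 permil
δ_B = (0.01049282/0.01123700 − 1)×1000 = (0.933774 − 1)×1000 = -66.226 permil
f_A = (δ_mix − δ_B)/(δ_A − δ_B) = (-63.5 − (-66.226))/(-51.378 − (-66.226))
f_A = 2.726 / 14.847 = 0.1836

0.184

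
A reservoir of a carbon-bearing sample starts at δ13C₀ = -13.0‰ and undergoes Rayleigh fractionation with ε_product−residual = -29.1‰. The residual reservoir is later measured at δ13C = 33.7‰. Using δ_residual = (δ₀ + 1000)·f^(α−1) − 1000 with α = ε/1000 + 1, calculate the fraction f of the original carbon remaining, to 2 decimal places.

0.20

α − 1 = ε/1000 = -0.0291
(δ_res + 1000)/(δ₀ + 1000) = (33.7 + 1000)/(-13.0 + 1000) = 1033.7/987.0 = 1.047315
f = 1.047315^(1/-0.0291) = exp(ln(1.047315)/-0.0291) = exp(0.04623/-0.0291)
f = exp(-1.5887) = 0.2042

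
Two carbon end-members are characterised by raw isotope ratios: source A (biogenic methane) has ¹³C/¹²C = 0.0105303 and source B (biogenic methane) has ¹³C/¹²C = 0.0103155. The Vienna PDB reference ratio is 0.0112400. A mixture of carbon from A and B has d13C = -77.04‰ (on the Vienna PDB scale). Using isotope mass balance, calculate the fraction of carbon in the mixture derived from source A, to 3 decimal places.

0.273

δ_A = (0.0105303/0.0112400 − 1)×1000 = (0.936859 − 1)×1000 = -63.141‰
δ_B = (0.0103155/0.0112400 − 1)×1000 = (0.917749 − 1)×1000 = -82.251‰
f_A = (δ_mix − δ_B)/(δ_A − δ_B) = (-77.04 − (-82.251))/(-63.141 − (-82.251))
f_A = 5.211 / 19.110 = 0.2727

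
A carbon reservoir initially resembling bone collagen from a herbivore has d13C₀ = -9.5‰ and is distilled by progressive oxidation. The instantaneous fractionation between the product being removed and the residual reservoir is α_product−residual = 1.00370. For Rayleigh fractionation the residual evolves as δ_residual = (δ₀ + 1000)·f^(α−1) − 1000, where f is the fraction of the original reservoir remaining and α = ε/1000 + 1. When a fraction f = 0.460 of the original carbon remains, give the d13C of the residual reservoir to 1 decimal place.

-12.3‰

Rayleigh residual: δ_res = (δ₀ + 1000)·f^(α−1) − 1000
α − 1 = 0.00370
f^(α−1) = 0.460^(0.00370) = 0.997131
δ_res = (-9.5 + 1000) × 0.997131 − 1000 = 987.658 − 1000 = -12.34‰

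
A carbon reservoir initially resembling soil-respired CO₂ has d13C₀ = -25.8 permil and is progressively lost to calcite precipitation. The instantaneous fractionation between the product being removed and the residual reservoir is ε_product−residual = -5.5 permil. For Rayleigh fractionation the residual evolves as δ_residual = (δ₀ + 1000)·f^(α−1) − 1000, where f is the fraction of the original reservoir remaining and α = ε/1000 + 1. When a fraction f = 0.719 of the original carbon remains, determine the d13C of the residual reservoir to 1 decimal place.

Rayleigh residual: δ_res = (δ₀ + 1000)·f^(α−1) − 1000
α = ε/1000 + 1 = 0.99450, so α − 1 = -0.00550
f^(α−1) = 0.719^(-0.00550) = 1.001816
δ_res = (-25.8 + 1000) × 1.001816 − 1000 = 975.969 − 1000 = -24.03 permil

-24.0 permil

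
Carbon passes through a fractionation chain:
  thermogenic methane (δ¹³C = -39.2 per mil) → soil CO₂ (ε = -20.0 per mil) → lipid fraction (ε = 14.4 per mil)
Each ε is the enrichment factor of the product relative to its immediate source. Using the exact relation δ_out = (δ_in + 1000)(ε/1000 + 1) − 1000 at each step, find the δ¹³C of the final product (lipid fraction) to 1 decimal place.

-44.9 per mil

step 1: δ = (-39.20 + 1000)·(-20.0/1000 + 1) − 1000 = -58.42 per mil
step 2: δ = (-58.42 + 1000)·(14.4/1000 + 1) − 1000 = -44.86 per mil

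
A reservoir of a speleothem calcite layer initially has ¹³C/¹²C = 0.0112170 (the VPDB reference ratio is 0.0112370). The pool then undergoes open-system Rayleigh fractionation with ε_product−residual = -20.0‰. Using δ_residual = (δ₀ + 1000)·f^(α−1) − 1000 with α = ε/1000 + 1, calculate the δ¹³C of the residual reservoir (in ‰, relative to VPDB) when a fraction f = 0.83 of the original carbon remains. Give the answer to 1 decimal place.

1.9‰

δ₀ = (0.0112170/0.0112370 − 1)×1000 = (0.998220 − 1)×1000 = -1.780‰
α − 1 = ε/1000 = -0.0200
f^(α−1) = 0.83^(-0.0200) = 1.003734
δ_res = (-1.780 + 1000) × 1.003734 − 1000 = 1001.947 − 1000 = 1.95‰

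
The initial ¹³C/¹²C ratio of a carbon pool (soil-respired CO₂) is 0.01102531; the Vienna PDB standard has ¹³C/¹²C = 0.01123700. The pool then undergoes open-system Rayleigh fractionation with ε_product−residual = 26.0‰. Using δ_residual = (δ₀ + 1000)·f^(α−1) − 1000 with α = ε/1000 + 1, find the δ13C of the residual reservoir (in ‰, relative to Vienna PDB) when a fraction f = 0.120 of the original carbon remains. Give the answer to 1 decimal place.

-71.5‰

δ₀ = (0.01102531/0.01123700 − 1)×1000 = (0.981161 − 1)×1000 = -18.839‰
α − 1 = ε/1000 = 0.0260
f^(α−1) = 0.120^(0.0260) = 0.946365
δ_res = (-18.839 + 1000) × 0.946365 − 1000 = 928.537 − 1000 = -71.46‰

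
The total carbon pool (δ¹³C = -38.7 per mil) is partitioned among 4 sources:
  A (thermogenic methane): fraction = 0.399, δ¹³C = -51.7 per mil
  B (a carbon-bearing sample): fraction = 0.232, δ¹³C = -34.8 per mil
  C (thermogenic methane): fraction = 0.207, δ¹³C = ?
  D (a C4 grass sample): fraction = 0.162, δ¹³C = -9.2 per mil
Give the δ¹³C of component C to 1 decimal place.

-41.1 per mil

Isotope mass balance: δ_bulk = Σ fᵢ·δᵢ.
-38.7 = 0.399×(-51.7) + 0.232×(-34.8) + 0.207×δ_C + 0.162×(-9.2)
0.207·δ_C = -38.7 − (-30.192) = -8.508
δ_C = -8.508 / 0.207 = -41.10 per mil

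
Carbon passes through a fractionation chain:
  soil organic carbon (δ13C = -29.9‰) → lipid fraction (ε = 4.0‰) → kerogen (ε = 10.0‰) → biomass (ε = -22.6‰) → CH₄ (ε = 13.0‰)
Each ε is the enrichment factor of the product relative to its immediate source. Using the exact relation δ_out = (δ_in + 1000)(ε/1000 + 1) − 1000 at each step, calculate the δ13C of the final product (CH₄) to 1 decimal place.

step 1: δ = (-29.90 + 1000)·(4.0/1000 + 1) − 1000 = -26.02‰
step 2: δ = (-26.02 + 1000)·(10.0/1000 + 1) − 1000 = -16.28‰
step 3: δ = (-16.28 + 1000)·(-22.6/1000 + 1) − 1000 = -38.51‰
step 4: δ = (-38.51 + 1000)·(13.0/1000 + 1) − 1000 = -26.01‰

-26.0‰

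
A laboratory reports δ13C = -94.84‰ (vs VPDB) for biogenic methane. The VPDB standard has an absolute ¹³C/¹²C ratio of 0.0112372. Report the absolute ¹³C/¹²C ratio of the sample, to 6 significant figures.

R_sample = R_standard × (δ13C/1000 + 1)
R_sample = 0.0112372 × (-94.84/1000 + 1) = 0.0112372 × 0.905160
R_sample = 0.0101715

0.0101715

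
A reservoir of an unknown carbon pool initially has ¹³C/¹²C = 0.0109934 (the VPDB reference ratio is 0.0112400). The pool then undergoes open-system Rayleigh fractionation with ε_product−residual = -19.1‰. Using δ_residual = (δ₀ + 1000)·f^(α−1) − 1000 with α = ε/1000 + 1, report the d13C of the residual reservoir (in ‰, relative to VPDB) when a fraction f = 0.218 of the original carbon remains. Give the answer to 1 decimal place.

6.9‰

δ₀ = (0.0109934/0.0112400 − 1)×1000 = (0.978060 − 1)×1000 = -21.940‰
α − 1 = ε/1000 = -0.0191
f^(α−1) = 0.218^(-0.0191) = 1.029522
δ_res = (-21.940 + 1000) × 1.029522 − 1000 = 1006.934 − 1000 = 6.93‰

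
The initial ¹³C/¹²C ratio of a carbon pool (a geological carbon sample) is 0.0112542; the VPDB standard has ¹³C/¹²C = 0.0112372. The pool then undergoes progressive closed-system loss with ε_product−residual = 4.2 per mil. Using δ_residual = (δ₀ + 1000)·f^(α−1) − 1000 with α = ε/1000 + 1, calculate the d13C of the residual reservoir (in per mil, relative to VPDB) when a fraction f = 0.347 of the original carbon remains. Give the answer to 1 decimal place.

-2.9 per mil

δ₀ = (0.0112542/0.0112372 − 1)×1000 = (1.001513 − 1)×1000 = 1.513 per mil
α − 1 = ε/1000 = 0.0042
f^(α−1) = 0.347^(0.0042) = 0.995564
δ_res = (1.513 + 1000) × 0.995564 − 1000 = 997.071 − 1000 = -2.93 per mil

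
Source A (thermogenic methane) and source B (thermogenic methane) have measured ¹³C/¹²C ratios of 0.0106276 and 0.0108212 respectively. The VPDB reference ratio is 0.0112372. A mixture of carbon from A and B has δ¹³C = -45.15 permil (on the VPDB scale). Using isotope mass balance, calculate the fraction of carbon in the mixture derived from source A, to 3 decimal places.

0.472

δ_A = (0.0106276/0.0112372 − 1)×1000 = (0.945752 − 1)×1000 = -54.248 permil
δ_B = (0.0108212/0.0112372 − 1)×1000 = (0.962980 − 1)×1000 = -37.020 permil
f_A = (δ_mix − δ_B)/(δ_A − δ_B) = (-45.15 − (-37.020))/(-54.248 − (-37.020))
f_A = -8.130 / -17.228 = 0.4719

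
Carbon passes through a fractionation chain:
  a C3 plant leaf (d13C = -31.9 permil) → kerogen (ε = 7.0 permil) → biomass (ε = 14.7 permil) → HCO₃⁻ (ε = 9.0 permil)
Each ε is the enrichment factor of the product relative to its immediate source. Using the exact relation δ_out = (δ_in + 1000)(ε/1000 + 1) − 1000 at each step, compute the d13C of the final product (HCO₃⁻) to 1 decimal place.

-1.9 permil

step 1: δ = (-31.90 + 1000)·(7.0/1000 + 1) − 1000 = -25.12 permil
step 2: δ = (-25.12 + 1000)·(14.7/1000 + 1) − 1000 = -10.79 permil
step 3: δ = (-10.79 + 1000)·(9.0/1000 + 1) − 1000 = -1.89 permil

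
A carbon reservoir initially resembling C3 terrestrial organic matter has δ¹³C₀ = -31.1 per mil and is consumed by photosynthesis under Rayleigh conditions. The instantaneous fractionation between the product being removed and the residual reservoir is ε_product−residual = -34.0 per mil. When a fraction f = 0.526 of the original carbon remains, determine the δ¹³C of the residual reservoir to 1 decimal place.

-9.7 per mil

Rayleigh residual: δ_res = (δ₀ + 1000)·f^(α−1) − 1000
α = ε/1000 + 1 = 0.96600, so α − 1 = -0.03400
f^(α−1) = 0.526^(-0.03400) = 1.022084
δ_res = (-31.1 + 1000) × 1.022084 − 1000 = 990.297 − 1000 = -9.70 per mil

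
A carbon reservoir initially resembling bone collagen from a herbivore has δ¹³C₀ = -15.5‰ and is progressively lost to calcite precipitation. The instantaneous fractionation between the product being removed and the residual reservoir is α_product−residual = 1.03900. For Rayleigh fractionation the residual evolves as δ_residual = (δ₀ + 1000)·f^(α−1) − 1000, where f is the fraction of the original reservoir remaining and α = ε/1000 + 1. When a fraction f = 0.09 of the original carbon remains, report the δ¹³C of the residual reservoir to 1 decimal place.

-103.7‰

Rayleigh residual: δ_res = (δ₀ + 1000)·f^(α−1) − 1000
α − 1 = 0.03900
f^(α−1) = 0.09^(0.03900) = 0.910365
δ_res = (-15.5 + 1000) × 0.910365 − 1000 = 896.254 − 1000 = -103.75‰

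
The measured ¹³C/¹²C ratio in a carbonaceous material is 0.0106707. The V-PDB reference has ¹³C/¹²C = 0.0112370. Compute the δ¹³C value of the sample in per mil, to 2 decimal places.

-50.40 per mil

δ¹³C = (R_sample / R_standard − 1) × 1000
R_sample / R_standard = 0.0106707 / 0.0112370 = 0.949604
δ¹³C = (0.949604 − 1) × 1000 = -50.396 per mil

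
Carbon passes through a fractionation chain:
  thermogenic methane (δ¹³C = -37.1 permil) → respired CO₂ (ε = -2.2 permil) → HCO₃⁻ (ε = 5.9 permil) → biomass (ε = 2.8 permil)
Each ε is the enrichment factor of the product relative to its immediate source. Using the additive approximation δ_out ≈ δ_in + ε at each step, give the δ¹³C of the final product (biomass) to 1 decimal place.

step 1: δ ≈ -37.1 + (-2.2) = -39.3 permil
step 2: δ ≈ -39.3 + (5.9) = -33.4 permil
step 3: δ ≈ -33.4 + (2.8) = -30.6 permil

-30.6 permil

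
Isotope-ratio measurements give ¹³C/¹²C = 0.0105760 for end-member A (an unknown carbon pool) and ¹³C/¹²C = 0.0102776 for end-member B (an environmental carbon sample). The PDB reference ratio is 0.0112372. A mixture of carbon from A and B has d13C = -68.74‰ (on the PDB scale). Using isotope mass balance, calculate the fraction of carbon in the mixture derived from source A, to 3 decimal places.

0.627

δ_A = (0.0105760/0.0112372 − 1)×1000 = (0.941160 − 1)×1000 = -58.840‰
δ_B = (0.0102776/0.0112372 − 1)×1000 = (0.914605 − 1)×1000 = -85.395‰
f_A = (δ_mix − δ_B)/(δ_A − δ_B) = (-68.74 − (-85.395))/(-58.840 − (-85.395))
f_A = 16.655 / 26.555 = 0.6272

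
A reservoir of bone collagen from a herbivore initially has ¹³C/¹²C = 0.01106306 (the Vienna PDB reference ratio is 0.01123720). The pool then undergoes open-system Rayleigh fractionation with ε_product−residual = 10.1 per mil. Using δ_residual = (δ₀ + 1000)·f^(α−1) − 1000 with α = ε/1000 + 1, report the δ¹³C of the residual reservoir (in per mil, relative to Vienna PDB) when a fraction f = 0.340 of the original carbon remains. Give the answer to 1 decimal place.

δ₀ = (0.01106306/0.01123720 − 1)×1000 = (0.984503 − 1)×1000 = -15.497 per mil
α − 1 = ε/1000 = 0.0101
f^(α−1) = 0.340^(0.0101) = 0.989163
δ_res = (-15.497 + 1000) × 0.989163 − 1000 = 973.834 − 1000 = -26.17 per mil

-26.2 per mil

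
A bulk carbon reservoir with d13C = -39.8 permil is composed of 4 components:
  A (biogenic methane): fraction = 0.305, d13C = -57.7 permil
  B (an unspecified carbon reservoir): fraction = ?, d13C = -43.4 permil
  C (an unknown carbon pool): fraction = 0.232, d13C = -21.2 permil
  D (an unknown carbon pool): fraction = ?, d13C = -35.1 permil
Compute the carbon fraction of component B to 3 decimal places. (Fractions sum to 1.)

0.124

Let f_B and f_D be the unknown fractions; fractions sum to 1 so f_B + f_D = 0.463.
Mass balance: Σ fᵢ·δᵢ = δ_bulk ⇒ f_B·(-43.4) + f_D·(-35.1) = -39.8 − (-22.517) = -17.283
Substitute f_D = 0.463 − f_B:
f_B·(-43.4 − -35.1) = -17.283 − 0.463×(-35.1) = -1.032
f_B = -1.032 / -8.3 = 0.1243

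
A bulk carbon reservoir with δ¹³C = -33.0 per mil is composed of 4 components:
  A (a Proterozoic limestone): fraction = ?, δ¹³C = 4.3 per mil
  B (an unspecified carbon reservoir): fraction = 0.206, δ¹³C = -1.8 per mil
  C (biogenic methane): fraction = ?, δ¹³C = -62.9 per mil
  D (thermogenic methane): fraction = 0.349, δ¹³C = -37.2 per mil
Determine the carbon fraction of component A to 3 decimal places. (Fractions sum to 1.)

0.124

Let f_A and f_C be the unknown fractions; fractions sum to 1 so f_A + f_C = 0.445.
Mass balance: Σ fᵢ·δᵢ = δ_bulk ⇒ f_A·(4.3) + f_C·(-62.9) = -33.0 − (-13.354) = -19.646
Substitute f_C = 0.445 − f_A:
f_A·(4.3 − -62.9) = -19.646 − 0.445×(-62.9) = 8.344
f_A = 8.344 / 67.2 = 0.1242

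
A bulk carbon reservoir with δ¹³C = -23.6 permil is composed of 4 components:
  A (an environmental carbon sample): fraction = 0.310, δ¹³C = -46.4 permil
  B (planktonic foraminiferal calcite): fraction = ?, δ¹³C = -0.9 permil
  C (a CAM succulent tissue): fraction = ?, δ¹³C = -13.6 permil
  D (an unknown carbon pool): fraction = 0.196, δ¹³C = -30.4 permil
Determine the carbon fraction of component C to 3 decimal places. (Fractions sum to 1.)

Let f_C and f_B be the unknown fractions; fractions sum to 1 so f_C + f_B = 0.494.
Mass balance: Σ fᵢ·δᵢ = δ_bulk ⇒ f_C·(-13.6) + f_B·(-0.9) = -23.6 − (-20.342) = -3.258
Substitute f_B = 0.494 − f_C:
f_C·(-13.6 − -0.9) = -3.258 − 0.494×(-0.9) = -2.813
f_C = -2.813 / -12.7 = 0.2215

0.221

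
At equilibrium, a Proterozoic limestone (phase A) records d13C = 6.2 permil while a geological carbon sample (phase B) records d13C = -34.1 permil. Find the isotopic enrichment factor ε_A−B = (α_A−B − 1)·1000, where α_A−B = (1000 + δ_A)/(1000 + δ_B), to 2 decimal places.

α_A−B = (1000 + 6.2) / (1000 + -34.1) = 1006.2 / 965.9 = 1.041723
ε_A−B = (1.041723 − 1) × 1000 = 41.723 permil
(The approximation ε ≈ δ_A − δ_B would give 40.3 permil.)

41.72 permil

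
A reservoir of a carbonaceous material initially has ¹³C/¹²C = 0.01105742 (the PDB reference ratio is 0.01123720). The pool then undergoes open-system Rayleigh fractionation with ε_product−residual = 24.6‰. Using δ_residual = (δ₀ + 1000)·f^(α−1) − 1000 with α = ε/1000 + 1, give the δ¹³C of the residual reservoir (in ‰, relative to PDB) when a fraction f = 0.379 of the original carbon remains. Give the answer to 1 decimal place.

-39.2‰

δ₀ = (0.01105742/0.01123720 − 1)×1000 = (0.984001 − 1)×1000 = -15.999‰
α − 1 = ε/1000 = 0.0246
f^(α−1) = 0.379^(0.0246) = 0.976415
δ_res = (-15.999 + 1000) × 0.976415 − 1000 = 960.794 − 1000 = -39.21‰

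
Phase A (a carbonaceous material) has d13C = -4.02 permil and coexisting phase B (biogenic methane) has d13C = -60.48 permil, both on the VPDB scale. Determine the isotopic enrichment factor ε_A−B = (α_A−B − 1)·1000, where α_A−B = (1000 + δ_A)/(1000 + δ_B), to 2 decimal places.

α_A−B = (1000 + -4.02) / (1000 + -60.48) = 995.98 / 939.52 = 1.060095
ε_A−B = (1.060095 − 1) × 1000 = 60.095 permil
(The approximation ε ≈ δ_A − δ_B would give 56.46 permil.)

60.09 permil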